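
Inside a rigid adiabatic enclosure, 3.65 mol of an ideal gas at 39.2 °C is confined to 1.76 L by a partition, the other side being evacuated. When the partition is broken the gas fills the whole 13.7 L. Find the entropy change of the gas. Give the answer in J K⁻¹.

ΔS_gas = 62.3 J/K

For an ideal gas in free expansion Q = 0 and W = 0, so T is unchanged.
Entropy is a state function; using a reversible isothermal path, ΔS_gas = nR ln(V₂/V₁) = 3.65 × 8.314 × ln(13.7/1.76) = 62.3 J/K.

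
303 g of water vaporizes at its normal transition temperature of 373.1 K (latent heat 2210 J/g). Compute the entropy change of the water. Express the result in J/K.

ΔS = 1790 J/K

Heat absorbed by the substance: Q = mL = 303 × 2210 = 669630 J.
At constant T, ΔS = Q_rev/T = 669630 / 373.1 = 1790 J/K.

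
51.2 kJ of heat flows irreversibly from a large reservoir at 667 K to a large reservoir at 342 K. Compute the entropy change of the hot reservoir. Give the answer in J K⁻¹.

The hot reservoir loses heat Q, so ΔS_hot = −Q/T_H = −51200/667 = -76.8 J/K.

ΔS_hot = -76.8 J/K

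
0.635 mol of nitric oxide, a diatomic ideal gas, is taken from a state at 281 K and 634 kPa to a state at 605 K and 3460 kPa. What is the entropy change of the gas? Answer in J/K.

ΔS = nC_p ln(T₂/T₁) − nR ln(P₂/P₁), with C_p = 7R/2 = 29.1 J mol⁻¹ K⁻¹ for a diatomic ideal gas.
ΔS = 0.635 × [29.1 × ln(605/281) − 8.314 × ln(3460/634)] = 5.21 J/K.

ΔS = 5.21 J/K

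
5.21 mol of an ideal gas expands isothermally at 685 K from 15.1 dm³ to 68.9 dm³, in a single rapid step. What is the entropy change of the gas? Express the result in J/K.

Entropy is a state function, so ΔS_gas depends only on the end states.
For an isothermal ideal gas ΔS_gas = nR ln(V₂/V₁) = 5.21 × 8.314 × ln(68.9/15.1) = 65.8 J/K.

ΔS_gas = 65.8 J/K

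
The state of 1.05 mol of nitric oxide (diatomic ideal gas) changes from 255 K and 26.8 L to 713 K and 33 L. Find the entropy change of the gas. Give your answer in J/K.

Entropy is a state function: ΔS = nC_V ln(T₂/T₁) + nR ln(V₂/V₁), with C_V = 5R/2 = 20.79 J mol⁻¹ K⁻¹ for a diatomic ideal gas.
ΔS = 1.05 × [20.79 × ln(713/255) + 8.314 × ln(33/26.8)] = 24.3 J/K.

ΔS = 24.3 J/K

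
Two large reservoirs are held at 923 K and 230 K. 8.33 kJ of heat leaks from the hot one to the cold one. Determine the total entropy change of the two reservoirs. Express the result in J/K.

ΔS_hot = −Q/T_H = −8330/923 = -9.025 J/K and ΔS_cold = +Q/T_C = 8330/230 = 36.22 J/K.
ΔS_total = -9.025 + 36.22 = 27.2 J/K, positive as the second law requires.

ΔS_total = 27.2 J/K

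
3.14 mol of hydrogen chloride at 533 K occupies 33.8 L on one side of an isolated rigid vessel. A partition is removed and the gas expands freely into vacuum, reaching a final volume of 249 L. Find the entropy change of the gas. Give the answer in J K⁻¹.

For an ideal gas in free expansion Q = 0 and W = 0, so T is unchanged.
Entropy is a state function; using a reversible isothermal path, ΔS_gas = nR ln(V₂/V₁) = 3.14 × 8.314 × ln(249/33.8) = 52.1 J/K.

ΔS_gas = 52.1 J/K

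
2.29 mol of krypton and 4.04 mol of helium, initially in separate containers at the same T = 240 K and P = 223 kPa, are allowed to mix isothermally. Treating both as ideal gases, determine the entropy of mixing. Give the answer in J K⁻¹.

Mole fractions: x_A = 2.29/6.33 = 0.362, x_B = 0.638.
ΔS_mix = −R(n_A ln x_A + n_B ln x_B) = −8.314 × (2.29 ln 0.362 + 4.04 ln 0.638) = 34.4 J/K.

ΔS_mix = 34.4 J/K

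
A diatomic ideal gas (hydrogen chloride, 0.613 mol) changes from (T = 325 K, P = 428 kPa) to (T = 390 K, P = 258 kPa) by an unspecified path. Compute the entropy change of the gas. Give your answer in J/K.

ΔS = 5.83 J/K

ΔS = nC_p ln(T₂/T₁) − nR ln(P₂/P₁), with C_p = 7R/2 = 29.1 J mol⁻¹ K⁻¹ for a diatomic ideal gas.
ΔS = 0.613 × [29.1 × ln(390/325) − 8.314 × ln(258/428)] = 5.83 J/K.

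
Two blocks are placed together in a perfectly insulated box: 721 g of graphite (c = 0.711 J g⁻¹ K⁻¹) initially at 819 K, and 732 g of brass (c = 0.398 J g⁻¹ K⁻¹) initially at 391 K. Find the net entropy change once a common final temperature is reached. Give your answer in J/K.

ΔS_total = 46.6 J/K

Energy balance: T_f = (m₁c₁T₁ + m₂c₂T₂)/(m₁c₁ + m₂c₂) = 663.9 K.
ΔS₁ = m₁c₁ ln(T_f/T₁) = 512.631 × ln(663.9/819) = -107.6 J/K.
ΔS₂ = m₂c₂ ln(T_f/T₂) = 291.336 × ln(663.9/391) = 154.2 J/K.
ΔS_total = -107.6 + 154.2 = 46.6 J/K.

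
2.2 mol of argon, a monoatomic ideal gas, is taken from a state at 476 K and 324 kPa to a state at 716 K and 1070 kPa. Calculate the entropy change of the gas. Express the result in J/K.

ΔS = -3.18 J/K

ΔS = nC_p ln(T₂/T₁) − nR ln(P₂/P₁), with C_p = 5R/2 = 20.79 J mol⁻¹ K⁻¹ for a monoatomic ideal gas.
ΔS = 2.2 × [20.79 × ln(716/476) − 8.314 × ln(1070/324)] = -3.18 J/K.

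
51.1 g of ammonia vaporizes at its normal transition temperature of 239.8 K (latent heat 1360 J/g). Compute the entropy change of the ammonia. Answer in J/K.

ΔS = 290 J/K

Heat absorbed by the substance: Q = mL = 51.1 × 1360 = 69496 J.
At constant T, ΔS = Q_rev/T = 69496 / 239.8 = 290 J/K.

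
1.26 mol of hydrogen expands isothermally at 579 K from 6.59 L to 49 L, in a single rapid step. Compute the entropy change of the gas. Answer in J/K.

ΔS_gas = 21 J/K

Entropy is a state function, so ΔS_gas depends only on the end states.
For an isothermal ideal gas ΔS_gas = nR ln(V₂/V₁) = 1.26 × 8.314 × ln(49/6.59) = 21 J/K.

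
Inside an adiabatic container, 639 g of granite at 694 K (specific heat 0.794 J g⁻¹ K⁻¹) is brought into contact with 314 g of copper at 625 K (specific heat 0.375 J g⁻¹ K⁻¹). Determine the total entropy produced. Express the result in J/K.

Energy balance: T_f = (m₁c₁T₁ + m₂c₂T₂)/(m₁c₁ + m₂c₂) = 681 K.
ΔS₁ = m₁c₁ ln(T_f/T₁) = 507.366 × ln(681/694) = -9.592 J/K.
ΔS₂ = m₂c₂ ln(T_f/T₂) = 117.75 × ln(681/625) = 10.105 J/K.
ΔS_total = -9.592 + 10.105 = 0.513 J/K.

ΔS_total = 0.513 J/K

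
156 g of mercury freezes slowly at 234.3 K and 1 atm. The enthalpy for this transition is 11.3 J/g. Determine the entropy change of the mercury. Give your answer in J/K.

Heat released by the substance: Q = −mL = −156 × 11.3 = −1762.8 J.
At constant T, ΔS = Q_rev/T = −1762.8 / 234.3 = -7.52 J/K.

ΔS = -7.52 J/K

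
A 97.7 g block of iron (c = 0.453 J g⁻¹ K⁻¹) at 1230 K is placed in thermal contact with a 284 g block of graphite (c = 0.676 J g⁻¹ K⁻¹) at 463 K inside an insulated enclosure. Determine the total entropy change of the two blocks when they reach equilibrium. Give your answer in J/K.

Energy balance: T_f = (m₁c₁T₁ + m₂c₂T₂)/(m₁c₁ + m₂c₂) = 606.69 K.
ΔS₁ = m₁c₁ ln(T_f/T₁) = 44.2581 × ln(606.69/1230) = -31.28 J/K.
ΔS₂ = m₂c₂ ln(T_f/T₂) = 191.984 × ln(606.69/463) = 51.89 J/K.
ΔS_total = -31.28 + 51.89 = 20.6 J/K.

ΔS_total = 20.6 J/K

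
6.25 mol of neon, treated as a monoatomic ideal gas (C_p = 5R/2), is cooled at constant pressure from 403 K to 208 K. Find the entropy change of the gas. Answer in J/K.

At constant pressure, ΔS = nC_p ln(T₂/T₁) with C_p = 5R/2 = 20.79 J mol⁻¹ K⁻¹.
ΔS = 6.25 × 20.79 × ln(208/403) = -85.9 J/K.

ΔS = -85.9 J/K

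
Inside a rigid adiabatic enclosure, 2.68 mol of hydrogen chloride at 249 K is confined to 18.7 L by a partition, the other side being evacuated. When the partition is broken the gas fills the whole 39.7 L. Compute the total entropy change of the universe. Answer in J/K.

ΔS_universe = 16.8 J/K

No heat is exchanged and no work is done, so the ideal-gas temperature stays constant.
Entropy is a state function; using a reversible isothermal path, ΔS_gas = nR ln(V₂/V₁) = 2.68 × 8.314 × ln(39.7/18.7) = 16.8 J/K.
The insulated surroundings exchange no heat, so ΔS_surr = 0 and ΔS_universe = ΔS_gas.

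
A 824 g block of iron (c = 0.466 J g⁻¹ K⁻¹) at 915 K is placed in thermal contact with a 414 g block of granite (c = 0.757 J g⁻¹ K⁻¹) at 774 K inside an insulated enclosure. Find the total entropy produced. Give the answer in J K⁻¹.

Energy balance: T_f = (m₁c₁T₁ + m₂c₂T₂)/(m₁c₁ + m₂c₂) = 851.64 K.
ΔS₁ = m₁c₁ ln(T_f/T₁) = 383.984 × ln(851.64/915) = -27.56 J/K.
ΔS₂ = m₂c₂ ln(T_f/T₂) = 313.398 × ln(851.64/774) = 29.96 J/K.
ΔS_total = -27.56 + 29.96 = 2.4 J/K.

ΔS_total = 2.4 J/K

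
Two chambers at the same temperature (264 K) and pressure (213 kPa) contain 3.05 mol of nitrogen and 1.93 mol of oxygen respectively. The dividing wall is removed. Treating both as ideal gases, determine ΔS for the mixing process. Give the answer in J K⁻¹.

ΔS_mix = 27.6 J/K

Mole fractions: x_A = 3.05/4.98 = 0.612, x_B = 0.388.
ΔS_mix = −R(n_A ln x_A + n_B ln x_B) = −8.314 × (3.05 ln 0.612 + 1.93 ln 0.388) = 27.6 J/K.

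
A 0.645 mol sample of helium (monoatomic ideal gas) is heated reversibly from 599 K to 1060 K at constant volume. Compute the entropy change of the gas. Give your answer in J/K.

At constant volume, ΔS = nC_V ln(T₂/T₁) with C_V = 3R/2 = 12.47 J mol⁻¹ K⁻¹.
ΔS = 0.645 × 12.47 × ln(1060/599) = 4.59 J/K.

ΔS = 4.59 J/K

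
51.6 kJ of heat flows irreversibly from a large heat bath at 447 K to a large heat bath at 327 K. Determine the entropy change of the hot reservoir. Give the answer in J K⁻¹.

ΔS_hot = -115 J/K

The hot reservoir loses heat Q, so ΔS_hot = −Q/T_H = −51600/447 = -115 J/K.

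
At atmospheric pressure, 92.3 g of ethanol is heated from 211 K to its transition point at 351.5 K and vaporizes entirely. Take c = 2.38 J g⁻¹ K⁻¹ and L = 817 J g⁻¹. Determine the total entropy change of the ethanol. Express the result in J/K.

Warming step: ΔS₁ = m c ln(T_tr/T_i) = 92.3 × 2.38 × ln(351.5/211) = 112.1 J/K.
Phase change: ΔS₂ = +mL/T_tr = 92.3 × 817 / 351.5 = 214.5 J/K.
ΔS_total = (112.1) + (214.5) = 327 J/K.

ΔS = 327 J/K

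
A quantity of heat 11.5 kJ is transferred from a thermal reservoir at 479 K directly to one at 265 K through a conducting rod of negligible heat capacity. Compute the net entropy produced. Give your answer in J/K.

ΔS_total = 19.4 J/K

ΔS_hot = −Q/T_H = −11500/479 = -24.01 J/K and ΔS_cold = +Q/T_C = 11500/265 = 43.4 J/K.
ΔS_total = -24.01 + 43.4 = 19.4 J/K, positive as the second law requires.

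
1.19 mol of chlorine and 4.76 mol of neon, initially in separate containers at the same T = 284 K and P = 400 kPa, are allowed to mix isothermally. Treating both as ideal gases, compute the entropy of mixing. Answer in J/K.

Mole fractions: x_A = 1.19/5.95 = 0.2, x_B = 0.8.
ΔS_mix = −R(n_A ln x_A + n_B ln x_B) = −8.314 × (1.19 ln 0.2 + 4.76 ln 0.8) = 24.8 J/K.

ΔS_mix = 24.8 J/K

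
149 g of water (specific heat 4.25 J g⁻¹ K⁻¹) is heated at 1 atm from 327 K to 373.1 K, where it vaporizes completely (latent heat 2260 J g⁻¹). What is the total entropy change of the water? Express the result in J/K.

ΔS = 986 J/K

Warming step: ΔS₁ = m c ln(T_tr/T_i) = 149 × 4.25 × ln(373.1/327) = 83.52 J/K.
Phase change: ΔS₂ = +mL/T_tr = 149 × 2260 / 373.1 = 902.5 J/K.
ΔS_total = (83.52) + (902.5) = 986 J/K.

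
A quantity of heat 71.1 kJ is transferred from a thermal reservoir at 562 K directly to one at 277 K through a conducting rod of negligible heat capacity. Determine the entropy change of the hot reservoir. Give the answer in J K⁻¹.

ΔS_hot = -127 J/K

The hot reservoir loses heat Q, so ΔS_hot = −Q/T_H = −71100/562 = -127 J/K.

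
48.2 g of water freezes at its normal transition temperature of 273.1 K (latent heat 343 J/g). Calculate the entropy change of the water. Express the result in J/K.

ΔS = -60.5 J/K

Heat released by the substance: Q = −mL = −48.2 × 343 = −16532.6 J.
At constant T, ΔS = Q_rev/T = −16532.6 / 273.1 = -60.5 J/K.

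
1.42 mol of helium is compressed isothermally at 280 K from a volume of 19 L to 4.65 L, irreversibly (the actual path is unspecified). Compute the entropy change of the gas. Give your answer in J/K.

ΔS_gas = -16.6 J/K

Entropy is a state function, so ΔS_gas depends only on the end states.
For an isothermal ideal gas ΔS_gas = nR ln(V₂/V₁) = 1.42 × 8.314 × ln(4.65/19) = -16.6 J/K.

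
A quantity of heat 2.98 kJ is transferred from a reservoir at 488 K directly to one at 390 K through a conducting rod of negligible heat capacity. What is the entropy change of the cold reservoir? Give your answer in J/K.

The cold reservoir gains heat Q, so ΔS_cold = +Q/T_C = 2980/390 = 7.64 J/K.

ΔS_cold = 7.64 J/K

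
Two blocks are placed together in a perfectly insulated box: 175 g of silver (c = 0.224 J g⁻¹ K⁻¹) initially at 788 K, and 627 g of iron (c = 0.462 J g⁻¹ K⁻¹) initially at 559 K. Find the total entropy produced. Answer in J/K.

Energy balance: T_f = (m₁c₁T₁ + m₂c₂T₂)/(m₁c₁ + m₂c₂) = 586.3 K.
ΔS₁ = m₁c₁ ln(T_f/T₁) = 39.2 × ln(586.3/788) = -11.59 J/K.
ΔS₂ = m₂c₂ ln(T_f/T₂) = 289.674 × ln(586.3/559) = 13.81 J/K.
ΔS_total = -11.59 + 13.81 = 2.22 J/K.

ΔS_total = 2.22 J/K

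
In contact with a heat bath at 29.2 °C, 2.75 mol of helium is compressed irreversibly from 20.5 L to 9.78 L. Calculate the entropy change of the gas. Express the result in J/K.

Entropy is a state function, so ΔS_gas depends only on the end states.
For an isothermal ideal gas ΔS_gas = nR ln(V₂/V₁) = 2.75 × 8.314 × ln(9.78/20.5) = -16.9 J/K.

ΔS_gas = -16.9 J/K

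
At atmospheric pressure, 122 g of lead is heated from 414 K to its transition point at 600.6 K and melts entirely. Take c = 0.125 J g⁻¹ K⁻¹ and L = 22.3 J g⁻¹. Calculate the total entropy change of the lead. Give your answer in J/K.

Warming step: ΔS₁ = m c ln(T_tr/T_i) = 122 × 0.125 × ln(600.6/414) = 5.674 J/K.
Phase change: ΔS₂ = +mL/T_tr = 122 × 22.3 / 600.6 = 4.53 J/K.
ΔS_total = (5.674) + (4.53) = 10.2 J/K.

ΔS = 10.2 J/K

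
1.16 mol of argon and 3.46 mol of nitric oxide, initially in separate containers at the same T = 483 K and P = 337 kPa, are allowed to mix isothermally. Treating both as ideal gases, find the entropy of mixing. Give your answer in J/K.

Mole fractions: x_A = 1.16/4.62 = 0.251, x_B = 0.749.
ΔS_mix = −R(n_A ln x_A + n_B ln x_B) = −8.314 × (1.16 ln 0.251 + 3.46 ln 0.749) = 21.6 J/K.

ΔS_mix = 21.6 J/K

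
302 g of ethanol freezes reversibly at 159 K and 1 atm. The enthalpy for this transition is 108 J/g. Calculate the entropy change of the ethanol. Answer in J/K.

Heat released by the substance: Q = −mL = −302 × 108 = −32616 J.
At constant T, ΔS = Q_rev/T = −32616 / 159 = -205 J/K.

ΔS = -205 J/K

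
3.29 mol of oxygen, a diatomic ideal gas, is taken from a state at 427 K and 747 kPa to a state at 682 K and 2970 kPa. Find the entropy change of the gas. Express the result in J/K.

ΔS = 7.07 J/K

ΔS = nC_p ln(T₂/T₁) − nR ln(P₂/P₁), with C_p = 7R/2 = 29.1 J mol⁻¹ K⁻¹ for a diatomic ideal gas.
ΔS = 3.29 × [29.1 × ln(682/427) − 8.314 × ln(2970/747)] = 7.07 J/K.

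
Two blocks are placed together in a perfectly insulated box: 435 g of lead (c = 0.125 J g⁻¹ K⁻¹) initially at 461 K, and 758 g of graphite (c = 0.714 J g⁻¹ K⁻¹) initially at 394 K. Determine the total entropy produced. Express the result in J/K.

Energy balance: T_f = (m₁c₁T₁ + m₂c₂T₂)/(m₁c₁ + m₂c₂) = 400.12 K.
ΔS₁ = m₁c₁ ln(T_f/T₁) = 54.375 × ln(400.12/461) = -7.702 J/K.
ΔS₂ = m₂c₂ ln(T_f/T₂) = 541.212 × ln(400.12/394) = 8.338 J/K.
ΔS_total = -7.702 + 8.338 = 0.636 J/K.

ΔS_total = 0.636 J/K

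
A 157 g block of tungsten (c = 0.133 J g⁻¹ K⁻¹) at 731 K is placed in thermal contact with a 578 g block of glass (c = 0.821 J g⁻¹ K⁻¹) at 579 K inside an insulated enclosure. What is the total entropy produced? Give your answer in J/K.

Energy balance: T_f = (m₁c₁T₁ + m₂c₂T₂)/(m₁c₁ + m₂c₂) = 585.41 K.
ΔS₁ = m₁c₁ ln(T_f/T₁) = 20.881 × ln(585.41/731) = -4.638 J/K.
ΔS₂ = m₂c₂ ln(T_f/T₂) = 474.538 × ln(585.41/579) = 5.222 J/K.
ΔS_total = -4.638 + 5.222 = 0.584 J/K.

ΔS_total = 0.584 J/K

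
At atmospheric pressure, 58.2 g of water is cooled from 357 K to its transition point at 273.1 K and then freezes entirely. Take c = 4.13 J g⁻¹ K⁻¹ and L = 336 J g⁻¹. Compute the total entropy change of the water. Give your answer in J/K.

ΔS = -136 J/K

Cooling step: ΔS₁ = m c ln(T_tr/T_i) = 58.2 × 4.13 × ln(273.1/357) = -64.39 J/K.
Phase change: ΔS₂ = −mL/T_tr = −58.2 × 336 / 273.1 = -71.6 J/K.
ΔS_total = (-64.39) + (-71.6) = -136 J/K.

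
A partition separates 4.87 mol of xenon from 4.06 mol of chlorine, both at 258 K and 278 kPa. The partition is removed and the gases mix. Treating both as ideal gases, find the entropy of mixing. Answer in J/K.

ΔS_mix = 51.2 J/K

Mole fractions: x_A = 4.87/8.93 = 0.545, x_B = 0.455.
ΔS_mix = −R(n_A ln x_A + n_B ln x_B) = −8.314 × (4.87 ln 0.545 + 4.06 ln 0.455) = 51.2 J/K.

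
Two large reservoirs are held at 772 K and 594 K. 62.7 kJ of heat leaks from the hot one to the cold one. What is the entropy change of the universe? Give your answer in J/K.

ΔS_total = 24.3 J/K

ΔS_hot = −Q/T_H = −62700/772 = -81.218 J/K and ΔS_cold = +Q/T_C = 62700/594 = 105.56 J/K.
ΔS_total = -81.218 + 105.56 = 24.3 J/K, positive as the second law requires.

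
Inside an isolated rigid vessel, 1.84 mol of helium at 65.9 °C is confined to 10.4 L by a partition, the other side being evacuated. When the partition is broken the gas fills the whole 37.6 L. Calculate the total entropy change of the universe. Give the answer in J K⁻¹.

For an ideal gas in free expansion Q = 0 and W = 0, so T is unchanged.
Entropy is a state function; using a reversible isothermal path, ΔS_gas = nR ln(V₂/V₁) = 1.84 × 8.314 × ln(37.6/10.4) = 19.7 J/K.
The insulated surroundings exchange no heat, so ΔS_surr = 0 and ΔS_universe = ΔS_gas.

ΔS_universe = 19.7 J/K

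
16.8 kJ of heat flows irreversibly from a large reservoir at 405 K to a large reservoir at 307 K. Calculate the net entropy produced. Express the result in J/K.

ΔS_total = 13.2 J/K

ΔS_hot = −Q/T_H = −16800/405 = -41.48 J/K and ΔS_cold = +Q/T_C = 16800/307 = 54.72 J/K.
ΔS_total = -41.48 + 54.72 = 13.2 J/K, positive as the second law requires.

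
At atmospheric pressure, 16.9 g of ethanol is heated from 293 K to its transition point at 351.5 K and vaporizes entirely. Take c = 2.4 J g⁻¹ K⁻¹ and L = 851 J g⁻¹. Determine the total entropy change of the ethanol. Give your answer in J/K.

ΔS = 48.3 J/K

Warming step: ΔS₁ = m c ln(T_tr/T_i) = 16.9 × 2.4 × ln(351.5/293) = 7.383 J/K.
Phase change: ΔS₂ = +mL/T_tr = 16.9 × 851 / 351.5 = 40.92 J/K.
ΔS_total = (7.383) + (40.92) = 48.3 J/K.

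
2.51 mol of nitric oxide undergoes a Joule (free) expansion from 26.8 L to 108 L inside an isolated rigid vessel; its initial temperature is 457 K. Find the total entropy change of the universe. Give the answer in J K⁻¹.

No heat is exchanged and no work is done, so the ideal-gas temperature stays constant.
Entropy is a state function; using a reversible isothermal path, ΔS_gas = nR ln(V₂/V₁) = 2.51 × 8.314 × ln(108/26.8) = 29.1 J/K.
The insulated surroundings exchange no heat, so ΔS_surr = 0 and ΔS_universe = ΔS_gas.

ΔS_universe = 29.1 J/K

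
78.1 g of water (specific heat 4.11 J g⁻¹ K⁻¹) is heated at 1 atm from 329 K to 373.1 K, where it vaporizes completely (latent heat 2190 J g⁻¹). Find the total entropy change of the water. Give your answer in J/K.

ΔS = 499 J/K

Warming step: ΔS₁ = m c ln(T_tr/T_i) = 78.1 × 4.11 × ln(373.1/329) = 40.38 J/K.
Phase change: ΔS₂ = +mL/T_tr = 78.1 × 2190 / 373.1 = 458.4 J/K.
ΔS_total = (40.38) + (458.4) = 499 J/K.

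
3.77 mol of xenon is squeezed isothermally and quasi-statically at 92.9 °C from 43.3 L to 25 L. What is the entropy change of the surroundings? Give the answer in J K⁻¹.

ΔS_surr = 17.2 J/K

For an isothermal ideal gas ΔS_gas = nR ln(V₂/V₁) = 3.77 × 8.314 × ln(25/43.3) = -17.2 J/K.
The process is reversible, so ΔS_surr = −ΔS_gas = 17.2 J/K and ΔS_universe = 0.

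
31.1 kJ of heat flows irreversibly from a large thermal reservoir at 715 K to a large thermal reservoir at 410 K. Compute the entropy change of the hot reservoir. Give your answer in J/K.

The hot reservoir loses heat Q, so ΔS_hot = −Q/T_H = −31100/715 = -43.5 J/K.

ΔS_hot = -43.5 J/K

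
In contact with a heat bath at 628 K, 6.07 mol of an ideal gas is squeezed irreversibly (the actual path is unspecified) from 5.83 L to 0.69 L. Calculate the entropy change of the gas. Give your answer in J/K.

ΔS_gas = -108 J/K

Entropy is a state function, so ΔS_gas depends only on the end states.
For an isothermal ideal gas ΔS_gas = nR ln(V₂/V₁) = 6.07 × 8.314 × ln(0.69/5.83) = -108 J/K.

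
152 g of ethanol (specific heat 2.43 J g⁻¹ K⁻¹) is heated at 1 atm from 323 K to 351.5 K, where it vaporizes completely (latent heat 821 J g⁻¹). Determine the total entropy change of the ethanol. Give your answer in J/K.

Warming step: ΔS₁ = m c ln(T_tr/T_i) = 152 × 2.43 × ln(351.5/323) = 31.23 J/K.
Phase change: ΔS₂ = +mL/T_tr = 152 × 821 / 351.5 = 355 J/K.
ΔS_total = (31.23) + (355) = 386 J/K.

ΔS = 386 J/K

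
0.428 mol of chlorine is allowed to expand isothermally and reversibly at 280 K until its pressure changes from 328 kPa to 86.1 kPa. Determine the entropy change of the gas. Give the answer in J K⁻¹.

ΔS_gas = 4.76 J/K

For an isothermal ideal gas ΔS_gas = nR ln(P₁/P₂) = 0.428 × 8.314 × ln(328/86.1) = 4.76 J/K.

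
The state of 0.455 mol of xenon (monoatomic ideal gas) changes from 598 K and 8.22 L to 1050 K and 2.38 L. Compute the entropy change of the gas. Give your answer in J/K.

Entropy is a state function: ΔS = nC_V ln(T₂/T₁) + nR ln(V₂/V₁), with C_V = 3R/2 = 12.47 J mol⁻¹ K⁻¹ for a monoatomic ideal gas.
ΔS = 0.455 × [12.47 × ln(1050/598) + 8.314 × ln(2.38/8.22)] = -1.49 J/K.

ΔS = -1.49 J/K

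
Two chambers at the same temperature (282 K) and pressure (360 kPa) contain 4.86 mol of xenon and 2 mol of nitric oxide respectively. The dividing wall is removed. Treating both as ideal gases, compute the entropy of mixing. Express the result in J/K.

Mole fractions: x_A = 4.86/6.86 = 0.708, x_B = 0.292.
ΔS_mix = −R(n_A ln x_A + n_B ln x_B) = −8.314 × (4.86 ln 0.708 + 2 ln 0.292) = 34.4 J/K.

ΔS_mix = 34.4 J/K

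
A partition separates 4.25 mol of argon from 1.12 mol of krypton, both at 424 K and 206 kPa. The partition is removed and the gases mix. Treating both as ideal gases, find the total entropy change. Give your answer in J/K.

Mole fractions: x_A = 4.25/5.37 = 0.791, x_B = 0.209.
ΔS_mix = −R(n_A ln x_A + n_B ln x_B) = −8.314 × (4.25 ln 0.791 + 1.12 ln 0.209) = 22.9 J/K.

ΔS_mix = 22.9 J/K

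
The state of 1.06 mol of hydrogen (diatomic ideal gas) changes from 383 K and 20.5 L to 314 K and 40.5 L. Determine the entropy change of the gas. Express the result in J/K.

ΔS = 1.62 J/K

Entropy is a state function: ΔS = nC_V ln(T₂/T₁) + nR ln(V₂/V₁), with C_V = 5R/2 = 20.79 J mol⁻¹ K⁻¹ for a diatomic ideal gas.
ΔS = 1.06 × [20.79 × ln(314/383) + 8.314 × ln(40.5/20.5)] = 1.62 J/K.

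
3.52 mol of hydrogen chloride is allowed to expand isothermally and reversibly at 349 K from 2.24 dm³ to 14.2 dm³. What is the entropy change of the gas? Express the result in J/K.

ΔS_gas = 54 J/K

For an isothermal ideal gas ΔS_gas = nR ln(V₂/V₁) = 3.52 × 8.314 × ln(14.2/2.24) = 54 J/K.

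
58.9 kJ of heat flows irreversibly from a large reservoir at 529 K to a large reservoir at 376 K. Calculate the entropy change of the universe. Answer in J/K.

ΔS_hot = −Q/T_H = −58900/529 = -111.3 J/K and ΔS_cold = +Q/T_C = 58900/376 = 156.6 J/K.
ΔS_total = -111.3 + 156.6 = 45.3 J/K, positive as the second law requires.

ΔS_total = 45.3 J/K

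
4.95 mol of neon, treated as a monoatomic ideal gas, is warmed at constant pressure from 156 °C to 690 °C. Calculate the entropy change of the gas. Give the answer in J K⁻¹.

ΔS = 83.2 J/K

In kelvin: T₁ = 429.15 K, T₂ = 963.15 K. At constant pressure, ΔS = nC_p ln(T₂/T₁) with C_p = 5R/2 = 20.79 J mol⁻¹ K⁻¹.
ΔS = 4.95 × 20.79 × ln(963.15/429.15) = 83.2 J/K.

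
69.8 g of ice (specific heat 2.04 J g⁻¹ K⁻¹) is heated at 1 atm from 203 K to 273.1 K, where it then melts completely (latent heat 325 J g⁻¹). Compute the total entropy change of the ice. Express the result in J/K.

Warming step: ΔS₁ = m c ln(T_tr/T_i) = 69.8 × 2.04 × ln(273.1/203) = 42.24 J/K.
Phase change: ΔS₂ = +mL/T_tr = 69.8 × 325 / 273.1 = 83.06 J/K.
ΔS_total = (42.24) + (83.06) = 125 J/K.

ΔS = 125 J/K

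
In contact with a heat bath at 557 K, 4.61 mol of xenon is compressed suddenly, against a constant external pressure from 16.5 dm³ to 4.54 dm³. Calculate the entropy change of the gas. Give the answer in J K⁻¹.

ΔS_gas = -49.5 J/K

Entropy is a state function, so ΔS_gas depends only on the end states.
For an isothermal ideal gas ΔS_gas = nR ln(V₂/V₁) = 4.61 × 8.314 × ln(4.54/16.5) = -49.5 J/K.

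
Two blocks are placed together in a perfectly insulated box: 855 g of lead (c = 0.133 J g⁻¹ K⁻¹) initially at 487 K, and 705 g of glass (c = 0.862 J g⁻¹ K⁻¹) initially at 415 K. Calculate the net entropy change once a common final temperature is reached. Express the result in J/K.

Energy balance: T_f = (m₁c₁T₁ + m₂c₂T₂)/(m₁c₁ + m₂c₂) = 426.35 K.
ΔS₁ = m₁c₁ ln(T_f/T₁) = 113.715 × ln(426.35/487) = -15.125 J/K.
ΔS₂ = m₂c₂ ln(T_f/T₂) = 607.71 × ln(426.35/415) = 16.396 J/K.
ΔS_total = -15.125 + 16.396 = 1.27 J/K.

ΔS_total = 1.27 J/K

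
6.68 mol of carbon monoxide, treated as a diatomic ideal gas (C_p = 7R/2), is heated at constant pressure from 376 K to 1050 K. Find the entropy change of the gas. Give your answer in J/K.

At constant pressure, ΔS = nC_p ln(T₂/T₁) with C_p = 7R/2 = 29.1 J mol⁻¹ K⁻¹.
ΔS = 6.68 × 29.1 × ln(1050/376) = 200 J/K.

ΔS = 200 J/K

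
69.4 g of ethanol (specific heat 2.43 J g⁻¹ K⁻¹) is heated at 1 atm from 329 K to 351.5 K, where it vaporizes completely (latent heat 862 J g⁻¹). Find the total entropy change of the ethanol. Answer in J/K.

Warming step: ΔS₁ = m c ln(T_tr/T_i) = 69.4 × 2.43 × ln(351.5/329) = 11.16 J/K.
Phase change: ΔS₂ = +mL/T_tr = 69.4 × 862 / 351.5 = 170.2 J/K.
ΔS_total = (11.16) + (170.2) = 181 J/K.

ΔS = 181 J/K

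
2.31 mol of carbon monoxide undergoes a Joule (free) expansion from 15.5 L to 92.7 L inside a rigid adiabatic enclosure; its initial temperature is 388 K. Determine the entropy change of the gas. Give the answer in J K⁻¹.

No heat is exchanged and no work is done, so the ideal-gas temperature stays constant.
Entropy is a state function; using a reversible isothermal path, ΔS_gas = nR ln(V₂/V₁) = 2.31 × 8.314 × ln(92.7/15.5) = 34.3 J/K.

ΔS_gas = 34.3 J/K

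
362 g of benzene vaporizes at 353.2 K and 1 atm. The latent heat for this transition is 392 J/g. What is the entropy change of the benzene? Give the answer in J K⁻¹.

ΔS = 402 J/K

Heat absorbed by the substance: Q = mL = 362 × 392 = 141904 J.
At constant T, ΔS = Q_rev/T = 141904 / 353.2 = 402 J/K.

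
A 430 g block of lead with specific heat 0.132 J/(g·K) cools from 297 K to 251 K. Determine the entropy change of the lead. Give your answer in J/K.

ΔS = -9.55 J/K

ΔS = ∫dQ_rev/T = m c ln(T₂/T₁) = 430 × 0.132 × ln(251/297) = -9.55 J/K.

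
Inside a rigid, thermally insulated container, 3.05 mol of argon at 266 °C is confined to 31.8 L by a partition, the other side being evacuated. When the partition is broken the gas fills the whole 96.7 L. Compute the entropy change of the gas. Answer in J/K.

ΔS_gas = 28.2 J/K

For an ideal gas in free expansion Q = 0 and W = 0, so T is unchanged.
Entropy is a state function; using a reversible isothermal path, ΔS_gas = nR ln(V₂/V₁) = 3.05 × 8.314 × ln(96.7/31.8) = 28.2 J/K.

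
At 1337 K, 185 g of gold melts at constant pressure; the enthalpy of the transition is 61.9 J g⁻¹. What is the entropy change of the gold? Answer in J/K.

ΔS = 8.57 J/K

Heat absorbed by the substance: Q = mL = 185 × 61.9 = 11451.5 J.
At constant T, ΔS = Q_rev/T = 11451.5 / 1337 = 8.57 J/K.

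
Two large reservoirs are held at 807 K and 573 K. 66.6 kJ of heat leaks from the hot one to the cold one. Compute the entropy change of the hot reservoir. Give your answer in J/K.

ΔS_hot = -82.5 J/K

The hot reservoir loses heat Q, so ΔS_hot = −Q/T_H = −66600/807 = -82.5 J/K.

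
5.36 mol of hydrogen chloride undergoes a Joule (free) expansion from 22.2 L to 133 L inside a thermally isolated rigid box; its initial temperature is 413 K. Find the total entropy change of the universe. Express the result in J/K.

For an ideal gas in free expansion Q = 0 and W = 0, so T is unchanged.
Entropy is a state function; using a reversible isothermal path, ΔS_gas = nR ln(V₂/V₁) = 5.36 × 8.314 × ln(133/22.2) = 79.8 J/K.
The insulated surroundings exchange no heat, so ΔS_surr = 0 and ΔS_universe = ΔS_gas.

ΔS_universe = 79.8 J/K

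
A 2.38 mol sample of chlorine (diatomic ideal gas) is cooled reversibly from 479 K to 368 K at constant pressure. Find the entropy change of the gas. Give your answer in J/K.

At constant pressure, ΔS = nC_p ln(T₂/T₁) with C_p = 7R/2 = 29.1 J mol⁻¹ K⁻¹.
ΔS = 2.38 × 29.1 × ln(368/479) = -18.3 J/K.

ΔS = -18.3 J/K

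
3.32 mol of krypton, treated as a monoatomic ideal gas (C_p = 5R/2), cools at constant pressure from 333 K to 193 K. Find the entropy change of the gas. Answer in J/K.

ΔS = -37.6 J/K

At constant pressure, ΔS = nC_p ln(T₂/T₁) with C_p = 5R/2 = 20.79 J mol⁻¹ K⁻¹.
ΔS = 3.32 × 20.79 × ln(193/333) = -37.6 J/K.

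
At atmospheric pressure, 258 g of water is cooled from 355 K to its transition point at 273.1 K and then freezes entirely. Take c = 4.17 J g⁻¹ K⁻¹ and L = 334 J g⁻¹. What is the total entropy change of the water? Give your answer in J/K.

ΔS = -598 J/K

Cooling step: ΔS₁ = m c ln(T_tr/T_i) = 258 × 4.17 × ln(273.1/355) = -282.2 J/K.
Phase change: ΔS₂ = −mL/T_tr = −258 × 334 / 273.1 = -315.5 J/K.
ΔS_total = (-282.2) + (-315.5) = -598 J/K.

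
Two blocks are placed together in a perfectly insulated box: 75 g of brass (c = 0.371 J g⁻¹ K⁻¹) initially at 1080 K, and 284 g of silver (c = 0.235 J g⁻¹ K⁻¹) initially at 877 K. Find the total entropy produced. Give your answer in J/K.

ΔS_total = 0.437 J/K

Energy balance: T_f = (m₁c₁T₁ + m₂c₂T₂)/(m₁c₁ + m₂c₂) = 936.73 K.
ΔS₁ = m₁c₁ ln(T_f/T₁) = 27.825 × ln(936.73/1080) = -3.96 J/K.
ΔS₂ = m₂c₂ ln(T_f/T₂) = 66.74 × ln(936.73/877) = 4.397 J/K.
ΔS_total = -3.96 + 4.397 = 0.437 J/K.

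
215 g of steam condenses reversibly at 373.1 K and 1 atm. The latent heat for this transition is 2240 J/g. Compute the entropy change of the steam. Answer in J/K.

Heat released by the substance: Q = −mL = −215 × 2240 = −481600 J.
At constant T, ΔS = Q_rev/T = −481600 / 373.1 = -1290 J/K.

ΔS = -1290 J/K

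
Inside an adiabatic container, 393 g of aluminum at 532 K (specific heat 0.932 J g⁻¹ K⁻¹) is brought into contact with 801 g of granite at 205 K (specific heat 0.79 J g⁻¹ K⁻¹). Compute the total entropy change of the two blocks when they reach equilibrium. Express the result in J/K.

Energy balance: T_f = (m₁c₁T₁ + m₂c₂T₂)/(m₁c₁ + m₂c₂) = 324.88 K.
ΔS₁ = m₁c₁ ln(T_f/T₁) = 366.276 × ln(324.88/532) = -180.6 J/K.
ΔS₂ = m₂c₂ ln(T_f/T₂) = 632.79 × ln(324.88/205) = 291.4 J/K.
ΔS_total = -180.6 + 291.4 = 111 J/K.

ΔS_total = 111 J/K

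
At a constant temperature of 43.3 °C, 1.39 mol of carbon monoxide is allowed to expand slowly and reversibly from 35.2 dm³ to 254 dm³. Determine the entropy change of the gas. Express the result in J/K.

ΔS_gas = 22.8 J/K

For an isothermal ideal gas ΔS_gas = nR ln(V₂/V₁) = 1.39 × 8.314 × ln(254/35.2) = 22.8 J/K.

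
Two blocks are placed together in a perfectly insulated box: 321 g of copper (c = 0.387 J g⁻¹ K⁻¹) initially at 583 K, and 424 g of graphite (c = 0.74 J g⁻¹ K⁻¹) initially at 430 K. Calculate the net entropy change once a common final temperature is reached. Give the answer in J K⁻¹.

Energy balance: T_f = (m₁c₁T₁ + m₂c₂T₂)/(m₁c₁ + m₂c₂) = 473.4 K.
ΔS₁ = m₁c₁ ln(T_f/T₁) = 124.227 × ln(473.4/583) = -25.87 J/K.
ΔS₂ = m₂c₂ ln(T_f/T₂) = 313.76 × ln(473.4/430) = 30.17 J/K.
ΔS_total = -25.87 + 30.17 = 4.3 J/K.

ΔS_total = 4.3 J/K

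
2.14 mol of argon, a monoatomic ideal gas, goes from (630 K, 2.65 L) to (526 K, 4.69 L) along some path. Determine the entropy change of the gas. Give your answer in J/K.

ΔS = 5.34 J/K

Entropy is a state function: ΔS = nC_V ln(T₂/T₁) + nR ln(V₂/V₁), with C_V = 3R/2 = 12.47 J mol⁻¹ K⁻¹ for a monoatomic ideal gas.
ΔS = 2.14 × [12.47 × ln(526/630) + 8.314 × ln(4.69/2.65)] = 5.34 J/K.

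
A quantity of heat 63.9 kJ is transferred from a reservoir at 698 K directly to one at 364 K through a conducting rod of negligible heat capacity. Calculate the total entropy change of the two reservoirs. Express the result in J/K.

ΔS_total = 84 J/K

ΔS_hot = −Q/T_H = −63900/698 = -91.55 J/K and ΔS_cold = +Q/T_C = 63900/364 = 175.5 J/K.
ΔS_total = -91.55 + 175.5 = 84 J/K, positive as the second law requires.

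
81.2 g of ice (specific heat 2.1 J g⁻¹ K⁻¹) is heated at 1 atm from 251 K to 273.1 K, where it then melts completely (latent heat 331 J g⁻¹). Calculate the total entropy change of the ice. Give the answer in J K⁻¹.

ΔS = 113 J/K

Warming step: ΔS₁ = m c ln(T_tr/T_i) = 81.2 × 2.1 × ln(273.1/251) = 14.39 J/K.
Phase change: ΔS₂ = +mL/T_tr = 81.2 × 331 / 273.1 = 98.42 J/K.
ΔS_total = (14.39) + (98.42) = 113 J/K.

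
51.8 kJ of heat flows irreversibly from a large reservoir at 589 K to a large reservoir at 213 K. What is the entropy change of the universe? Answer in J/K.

ΔS_total = 155 J/K

ΔS_hot = −Q/T_H = −51800/589 = -87.95 J/K and ΔS_cold = +Q/T_C = 51800/213 = 243.2 J/K.
ΔS_total = -87.95 + 243.2 = 155 J/K, positive as the second law requires.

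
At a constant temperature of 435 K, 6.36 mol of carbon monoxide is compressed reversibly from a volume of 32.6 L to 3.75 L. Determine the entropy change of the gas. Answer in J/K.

ΔS_gas = -114 J/K

For an isothermal ideal gas ΔS_gas = nR ln(V₂/V₁) = 6.36 × 8.314 × ln(3.75/32.6) = -114 J/K.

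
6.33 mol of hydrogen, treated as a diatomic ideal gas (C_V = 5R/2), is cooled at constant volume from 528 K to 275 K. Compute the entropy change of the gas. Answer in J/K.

ΔS = -85.8 J/K

At constant volume, ΔS = nC_V ln(T₂/T₁) with C_V = 5R/2 = 20.79 J mol⁻¹ K⁻¹.
ΔS = 6.33 × 20.79 × ln(275/528) = -85.8 J/K.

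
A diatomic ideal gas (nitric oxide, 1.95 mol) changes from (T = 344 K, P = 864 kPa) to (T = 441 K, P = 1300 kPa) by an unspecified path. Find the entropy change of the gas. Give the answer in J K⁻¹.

ΔS = 7.47 J/K

ΔS = nC_p ln(T₂/T₁) − nR ln(P₂/P₁), with C_p = 7R/2 = 29.1 J mol⁻¹ K⁻¹ for a diatomic ideal gas.
ΔS = 1.95 × [29.1 × ln(441/344) − 8.314 × ln(1300/864)] = 7.47 J/K.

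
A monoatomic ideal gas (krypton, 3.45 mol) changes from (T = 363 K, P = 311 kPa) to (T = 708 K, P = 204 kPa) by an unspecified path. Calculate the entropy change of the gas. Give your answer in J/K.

ΔS = 60 J/K

ΔS = nC_p ln(T₂/T₁) − nR ln(P₂/P₁), with C_p = 5R/2 = 20.79 J mol⁻¹ K⁻¹ for a monoatomic ideal gas.
ΔS = 3.45 × [20.79 × ln(708/363) − 8.314 × ln(204/311)] = 60 J/K.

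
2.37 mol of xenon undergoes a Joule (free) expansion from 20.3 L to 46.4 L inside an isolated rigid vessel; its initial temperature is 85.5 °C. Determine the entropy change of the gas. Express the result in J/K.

For an ideal gas in free expansion Q = 0 and W = 0, so T is unchanged.
Entropy is a state function; using a reversible isothermal path, ΔS_gas = nR ln(V₂/V₁) = 2.37 × 8.314 × ln(46.4/20.3) = 16.3 J/K.

ΔS_gas = 16.3 J/K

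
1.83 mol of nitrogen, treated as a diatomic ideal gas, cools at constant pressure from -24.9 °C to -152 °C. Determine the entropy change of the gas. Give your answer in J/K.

ΔS = -38.2 J/K

In kelvin: T₁ = 248.25 K, T₂ = 121.15 K. At constant pressure, ΔS = nC_p ln(T₂/T₁) with C_p = 7R/2 = 29.1 J mol⁻¹ K⁻¹.
ΔS = 1.83 × 29.1 × ln(121.15/248.25) = -38.2 J/K.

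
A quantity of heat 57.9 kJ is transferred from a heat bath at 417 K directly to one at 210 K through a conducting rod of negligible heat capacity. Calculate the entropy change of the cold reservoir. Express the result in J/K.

The cold reservoir gains heat Q, so ΔS_cold = +Q/T_C = 57900/210 = 276 J/K.

ΔS_cold = 276 J/K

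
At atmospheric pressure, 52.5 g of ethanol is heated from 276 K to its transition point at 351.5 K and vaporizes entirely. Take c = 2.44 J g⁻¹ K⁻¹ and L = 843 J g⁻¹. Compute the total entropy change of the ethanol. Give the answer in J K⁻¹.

Warming step: ΔS₁ = m c ln(T_tr/T_i) = 52.5 × 2.44 × ln(351.5/276) = 30.98 J/K.
Phase change: ΔS₂ = +mL/T_tr = 52.5 × 843 / 351.5 = 125.9 J/K.
ΔS_total = (30.98) + (125.9) = 157 J/K.

ΔS = 157 J/K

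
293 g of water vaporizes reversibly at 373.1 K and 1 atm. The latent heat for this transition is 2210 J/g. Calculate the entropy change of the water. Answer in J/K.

ΔS = 1740 J/K

Heat absorbed by the substance: Q = mL = 293 × 2210 = 647530 J.
At constant T, ΔS = Q_rev/T = 647530 / 373.1 = 1740 J/K.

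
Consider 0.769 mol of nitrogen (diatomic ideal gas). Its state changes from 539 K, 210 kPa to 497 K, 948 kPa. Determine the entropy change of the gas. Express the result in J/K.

ΔS = nC_p ln(T₂/T₁) − nR ln(P₂/P₁), with C_p = 7R/2 = 29.1 J mol⁻¹ K⁻¹ for a diatomic ideal gas.
ΔS = 0.769 × [29.1 × ln(497/539) − 8.314 × ln(948/210)] = -11.5 J/K.

ΔS = -11.5 J/K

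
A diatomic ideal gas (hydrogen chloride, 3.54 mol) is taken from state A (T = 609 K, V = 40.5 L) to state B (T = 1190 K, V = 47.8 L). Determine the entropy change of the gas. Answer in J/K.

Entropy is a state function: ΔS = nC_V ln(T₂/T₁) + nR ln(V₂/V₁), with C_V = 5R/2 = 20.79 J mol⁻¹ K⁻¹ for a diatomic ideal gas.
ΔS = 3.54 × [20.79 × ln(1190/609) + 8.314 × ln(47.8/40.5)] = 54.2 J/K.

ΔS = 54.2 J/K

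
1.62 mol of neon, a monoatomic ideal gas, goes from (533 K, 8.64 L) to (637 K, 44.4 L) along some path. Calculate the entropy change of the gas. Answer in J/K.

Entropy is a state function: ΔS = nC_V ln(T₂/T₁) + nR ln(V₂/V₁), with C_V = 3R/2 = 12.47 J mol⁻¹ K⁻¹ for a monoatomic ideal gas.
ΔS = 1.62 × [12.47 × ln(637/533) + 8.314 × ln(44.4/8.64)] = 25.6 J/K.

ΔS = 25.6 J/K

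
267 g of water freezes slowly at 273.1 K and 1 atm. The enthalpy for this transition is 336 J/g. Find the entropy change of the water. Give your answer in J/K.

Heat released by the substance: Q = −mL = −267 × 336 = −89712 J.
At constant T, ΔS = Q_rev/T = −89712 / 273.1 = -328 J/K.

ΔS = -328 J/K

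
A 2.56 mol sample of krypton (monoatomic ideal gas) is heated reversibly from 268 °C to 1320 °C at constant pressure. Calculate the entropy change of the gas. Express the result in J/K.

In kelvin: T₁ = 541.15 K, T₂ = 1593.15 K. At constant pressure, ΔS = nC_p ln(T₂/T₁) with C_p = 5R/2 = 20.79 J mol⁻¹ K⁻¹.
ΔS = 2.56 × 20.79 × ln(1593.15/541.15) = 57.5 J/K.

ΔS = 57.5 J/K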